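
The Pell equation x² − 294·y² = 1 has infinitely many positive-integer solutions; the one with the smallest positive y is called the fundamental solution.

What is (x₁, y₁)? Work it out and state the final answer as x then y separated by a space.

4801 280

d=294: √d = [17; 6,1,4,1,6,34] (ℓ=6, even), read p_5/q_5
i=0: a=17 ⇒ p=17, q=1
i=1: a=6 ⇒ p=103, q=6
i=2: a=1 ⇒ p=120, q=7
i=3: a=4 ⇒ p=583, q=34
i=4: a=1 ⇒ p=703, q=41
i=5: a=6 ⇒ p=4801, q=280
fundamental: x₁=4801, y₁=280  (since 23049601 − 294·78400 = 1)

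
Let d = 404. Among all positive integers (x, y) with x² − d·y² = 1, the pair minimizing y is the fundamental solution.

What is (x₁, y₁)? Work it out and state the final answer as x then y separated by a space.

[20; 10,40] for √404; ℓ=2 ⇒ convergent index 1
a_0=20:  p_0=20·1+0=20,  q_0=20·0+1=1
a_1=10:  p_1=10·20+1=201,  q_1=10·1+0=10
fundamental: x₁=201, y₁=10  (since 40401 − 404·100 = 1)

201 10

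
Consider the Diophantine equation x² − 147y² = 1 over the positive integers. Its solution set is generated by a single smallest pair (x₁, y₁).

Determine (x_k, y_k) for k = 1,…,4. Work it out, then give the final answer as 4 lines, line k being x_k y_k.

97 8
18817 1552
3650401 301080
708158977 58407968

√147 = [12; 8,24, …], period ℓ=2 (even) → k=1
a_0=12:  p_0=12·1+0=12,  q_0=12·0+1=1
a_1=8:  p_1=8·12+1=97,  q_1=8·1+0=8
→ (97, 8).  Check: 97²=9409, 147·8²=9408, difference 1.
k=2:  x_2 = 97·97+147·8·8 = 18817,  y_2 = 97·8+8·97 = 1552
k=3:  x_3 = 97·18817+147·8·1552 = 3650401,  y_3 = 97·1552+8·18817 = 301080
k=4:  x_4 = 97·3650401+147·8·301080 = 708158977,  y_4 = 97·301080+8·3650401 = 58407968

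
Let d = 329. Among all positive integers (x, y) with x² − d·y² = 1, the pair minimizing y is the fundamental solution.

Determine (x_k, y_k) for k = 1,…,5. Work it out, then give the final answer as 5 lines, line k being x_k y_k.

d=329: √d = [18; 7,4,2,1,1,4,1,1,2,4,7,36] (ℓ=12, even), read p_11/q_11
i=0: a=18 ⇒ p=18, q=1
…
i=3: a=2 ⇒ p=1179, q=65
i=4: a=1 ⇒ p=1705, q=94
…
i=7: a=1 ⇒ p=16125, q=889
i=8: a=1 ⇒ p=29366, q=1619
…
i=10: a=4 ⇒ p=328794, q=18127
i=11: a=7 ⇒ p=2376415, q=131016
(x₁, y₁) = (2376415, 131016);  2376415² − 329·131016² = 1 ✓
(x_2, y_2) = (2376415·2376415 + 329·131016·131016, 2376415·131016 + 131016·2376415) = (11294696504449, 622696775280)
(x_3, y_3) = (2376415·11294696504449 + 329·131016·622696775280, 2376415·622696775280 + 131016·11294696504449) = (53681772387237964255, 2959571914453911384)
(x_4, y_4) = (2376415·53681772387237964255 + 329·131016·2959571914453911384, 2376415·2959571914453911384 + 131016·53681772387237964255) = (255140338255224918953587201, 14066342182173360946441440)
(x_5, y_5) = (2376415·255140338255224918953587201 + 329·131016·14066342182173360946441440, 2376415·14066342182173360946441440 + 131016·255140338255224918953587201) = (1212638653869526969777790618564575, 66854933113696055535160815363816)

2376415 131016
11294696504449 622696775280
53681772387237964255 2959571914453911384
255140338255224918953587201 14066342182173360946441440
1212638653869526969777790618564575 66854933113696055535160815363816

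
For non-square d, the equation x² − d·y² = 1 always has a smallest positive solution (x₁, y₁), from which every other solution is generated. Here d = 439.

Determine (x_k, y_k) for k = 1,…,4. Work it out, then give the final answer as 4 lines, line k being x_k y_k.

440 21
387199 18480
340734680 16262379
299846131201 14310875040

√439 = [20; 1,19,1,40, …], period ℓ=4 (even) → k=3
a_0=20:  p_0=20·1+0=20,  q_0=20·0+1=1
a_1=1:  p_1=1·20+1=21,  q_1=1·1+0=1
a_2=19:  p_2=19·21+20=419,  q_2=19·1+1=20
a_3=1:  p_3=1·419+21=440,  q_3=1·20+1=21
→ (440, 21).  Check: 440²=193600, 439·21²=193599, difference 1.
(x_2, y_2) = (440·440 + 439·21·21, 440·21 + 21·440) = (387199, 18480)
(x_3, y_3) = (440·387199 + 439·21·18480, 440·18480 + 21·387199) = (340734680, 16262379)
(x_4, y_4) = (440·340734680 + 439·21·16262379, 440·16262379 + 21·340734680) = (299846131201, 14310875040)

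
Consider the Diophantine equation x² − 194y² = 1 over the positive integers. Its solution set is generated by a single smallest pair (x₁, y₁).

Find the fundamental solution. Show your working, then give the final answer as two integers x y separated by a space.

195 14

d=194: √d = [13; 1,12,1,26] (ℓ=4, even), read p_3/q_3
i=0: a=13 ⇒ p=13, q=1
i=1: a=1 ⇒ p=14, q=1
i=2: a=12 ⇒ p=181, q=13
i=3: a=1 ⇒ p=195, q=14
fundamental: x₁=195, y₁=14  (since 38025 − 194·196 = 1)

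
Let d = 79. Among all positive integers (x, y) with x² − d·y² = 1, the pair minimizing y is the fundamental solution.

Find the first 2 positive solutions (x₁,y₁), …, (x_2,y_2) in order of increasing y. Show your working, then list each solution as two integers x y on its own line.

80 9
12799 1440

√79 = [8; 1,7,1,16, …], period ℓ=4 (even) → k=3
i=0: a=8 ⇒ p=8, q=1
i=1: a=1 ⇒ p=9, q=1
i=2: a=7 ⇒ p=71, q=8
i=3: a=1 ⇒ p=80, q=9
(x₁, y₁) = (80, 9);  80² − 79·9² = 1 ✓
(80+9√79)^2 = 12799 + 1440√79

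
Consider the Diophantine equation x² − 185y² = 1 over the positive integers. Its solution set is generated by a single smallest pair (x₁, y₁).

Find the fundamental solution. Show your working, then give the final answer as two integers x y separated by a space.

[13; 1,1,1,1,26] for √185; ℓ=5 ⇒ convergent index 9
a_0=13:  p_0=13·1+0=13,  q_0=13·0+1=1
…
a_4=1:  p_4=1·41+27=68,  q_4=1·3+2=5
…
a_8=1:  p_8=1·3686+1877=5563,  q_8=1·271+138=409
a_9=1:  p_9=1·5563+3686=9249,  q_9=1·409+271=680
(x₁, y₁) = (9249, 680);  9249² − 185·680² = 1 ✓

9249 680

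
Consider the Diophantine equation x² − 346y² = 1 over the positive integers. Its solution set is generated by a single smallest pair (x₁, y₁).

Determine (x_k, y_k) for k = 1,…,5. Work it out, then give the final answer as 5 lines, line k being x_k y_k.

17299 930
598510801 32176140
20707276675699 1113230090790
716430357827323201 38515534648976280
24787057499402451432499 1332560466672051244650

√346 → a₀=18, period (1,1,1,1,36); ℓ=5 odd so k=9
a_0=18:  p_0=18·1+0=18,  q_0=18·0+1=1
a_1=1:  p_1=1·18+1=19,  q_1=1·1+0=1
…
a_4=1:  p_4=1·56+37=93,  q_4=1·3+2=5
…
a_7=1:  p_7=1·3497+3404=6901,  q_7=1·188+183=371
a_8=1:  p_8=1·6901+3497=10398,  q_8=1·371+188=559
a_9=1:  p_9=1·10398+6901=17299,  q_9=1·559+371=930
fundamental: x₁=17299, y₁=930  (since 299255401 − 346·864900 = 1)
(17299+930√346)^2 = 598510801 + 32176140√346
(17299+930√346)^3 = 20707276675699 + 1113230090790√346
(17299+930√346)^4 = 716430357827323201 + 38515534648976280√346
(17299+930√346)^5 = 24787057499402451432499 + 1332560466672051244650√346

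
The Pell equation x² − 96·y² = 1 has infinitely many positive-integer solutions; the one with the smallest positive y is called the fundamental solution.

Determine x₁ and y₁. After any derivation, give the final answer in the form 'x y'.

√96 = [9; 1,3,1,18, …], period ℓ=4 (even) → k=3
a_0=9:  p_0=9·1+0=9,  q_0=9·0+1=1
a_1=1:  p_1=1·9+1=10,  q_1=1·1+0=1
a_2=3:  p_2=3·10+9=39,  q_2=3·1+1=4
a_3=1:  p_3=1·39+10=49,  q_3=1·4+1=5
→ (49, 5).  Check: 49²=2401, 96·5²=2400, difference 1.

49 5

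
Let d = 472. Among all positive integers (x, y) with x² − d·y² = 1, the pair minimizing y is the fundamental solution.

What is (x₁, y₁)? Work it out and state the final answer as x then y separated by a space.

306917 14127

√472 → a₀=21, period (1,2,1,1,1,…,2,1,42); ℓ=14 even so k=13
k=0  a_k=21  p_k/q_k = 21/1
…
k=3  a_k=1  p_k/q_k = 87/4
…
k=11  a_k=1  p_k/q_k = 84230/3877
k=12  a_k=2  p_k/q_k = 222687/10250
k=13  a_k=1  p_k/q_k = 306917/14127
→ (306917, 14127).  Check: 306917²=94198044889, 472·14127²=94198044888, difference 1.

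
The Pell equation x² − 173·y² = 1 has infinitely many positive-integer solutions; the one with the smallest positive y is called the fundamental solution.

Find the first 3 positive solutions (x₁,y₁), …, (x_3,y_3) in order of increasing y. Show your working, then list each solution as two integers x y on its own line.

2499849 190060
12498490045601 950242601880
62488675684008728649 4750926036134042180

[13; 6,1,1,6,26] for √173; ℓ=5 ⇒ convergent index 9
a_0=13:  p_0=13·1+0=13,  q_0=13·0+1=1
…
a_3=1:  p_3=1·92+79=171,  q_3=1·7+6=13
…
a_8=1:  p_8=1·205791+176552=382343,  q_8=1·15646+13423=29069
a_9=6:  p_9=6·382343+205791=2499849,  q_9=6·29069+15646=190060
→ (2499849, 190060).  Check: 2499849²=6249245022801, 173·190060²=6249245022800, difference 1.
n=2: (2499849,190060)∘(2499849,190060) = (2499849·2499849+173·190060·190060, 2499849·190060+190060·2499849) = (12498490045601,950242601880)
n=3: (12498490045601,950242601880)∘(2499849,190060) = (2499849·12498490045601+173·190060·950242601880, 2499849·950242601880+190060·12498490045601) = (62488675684008728649,4750926036134042180)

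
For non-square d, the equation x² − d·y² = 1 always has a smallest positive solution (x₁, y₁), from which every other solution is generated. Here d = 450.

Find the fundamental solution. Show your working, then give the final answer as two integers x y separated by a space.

d=450: √d = [21; 4,1,2,4,2,1,4,42] (ℓ=8, even), read p_7/q_7
i=0: a=21 ⇒ p=21, q=1
…
i=2: a=1 ⇒ p=106, q=5
…
i=4: a=4 ⇒ p=1294, q=61
i=5: a=2 ⇒ p=2885, q=136
i=6: a=1 ⇒ p=4179, q=197
i=7: a=4 ⇒ p=19601, q=924
(x₁, y₁) = (19601, 924);  19601² − 450·924² = 1 ✓

19601 924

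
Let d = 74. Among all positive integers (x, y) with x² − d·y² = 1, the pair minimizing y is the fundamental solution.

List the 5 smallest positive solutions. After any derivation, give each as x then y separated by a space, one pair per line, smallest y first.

3699 430
27365201 3181140
202447753299 23534073290
1497708451540801 174105071018280
11080046922051092499 1288029291859162150

√74 → a₀=8, period (1,1,1,1,16); ℓ=5 odd so k=9
a_0=8:  p_0=8·1+0=8,  q_0=8·0+1=1
a_1=1:  p_1=1·8+1=9,  q_1=1·1+0=1
…
a_3=1:  p_3=1·17+9=26,  q_3=1·2+1=3
a_4=1:  p_4=1·26+17=43,  q_4=1·3+2=5
a_5=16:  p_5=16·43+26=714,  q_5=16·5+3=83
a_6=1:  p_6=1·714+43=757,  q_6=1·83+5=88
a_7=1:  p_7=1·757+714=1471,  q_7=1·88+83=171
a_8=1:  p_8=1·1471+757=2228,  q_8=1·171+88=259
a_9=1:  p_9=1·2228+1471=3699,  q_9=1·259+171=430
→ (3699, 430).  Check: 3699²=13682601, 74·430²=13682600, difference 1.
n=2: (3699,430)∘(3699,430) = (3699·3699+74·430·430, 3699·430+430·3699) = (27365201,3181140)
n=3: (27365201,3181140)∘(3699,430) = (3699·27365201+74·430·3181140, 3699·3181140+430·27365201) = (202447753299,23534073290)
n=4: (202447753299,23534073290)∘(3699,430) = (3699·202447753299+74·430·23534073290, 3699·23534073290+430·202447753299) = (1497708451540801,174105071018280)
n=5: (1497708451540801,174105071018280)∘(3699,430) = (3699·1497708451540801+74·430·174105071018280, 3699·174105071018280+430·1497708451540801) = (11080046922051092499,1288029291859162150)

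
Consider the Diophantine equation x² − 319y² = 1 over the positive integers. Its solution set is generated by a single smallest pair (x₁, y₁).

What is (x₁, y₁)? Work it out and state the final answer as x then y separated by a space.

12901780 722361

[17; 1,6,5,1,4,…,6,1,34] for √319; ℓ=14 ⇒ convergent index 13
step 0: (17, 1)  from 17·(1,0) + (0,1)
…
step 3: (643, 36)  from 5·(125,7) + (18,1)
step 4: (768, 43)  from 1·(643,36) + (125,7)
step 5: (3715, 208)  from 4·(768,43) + (643,36)
step 6: (11913, 667)  from 3·(3715,208) + (768,43)
step 7: (15628, 875)  from 1·(11913,667) + (3715,208)
step 8: (58797, 3292)  from 3·(15628,875) + (11913,667)
…
step 11: (1798881, 100718)  from 5·(309613,17335) + (250816,14043)
step 12: (11102899, 621643)  from 6·(1798881,100718) + (309613,17335)
step 13: (12901780, 722361)  from 1·(11102899,621643) + (1798881,100718)
(x₁, y₁) = (12901780, 722361);  12901780² − 319·722361² = 1 ✓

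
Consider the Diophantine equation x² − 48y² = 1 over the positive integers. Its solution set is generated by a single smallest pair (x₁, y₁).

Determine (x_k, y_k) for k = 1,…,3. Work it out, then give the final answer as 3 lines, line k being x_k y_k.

d=48: √d = [6; 1,12] (ℓ=2, even), read p_1/q_1
step 0: (6, 1)  from 6·(1,0) + (0,1)
step 1: (7, 1)  from 1·(6,1) + (1,0)
→ (7, 1).  Check: 7²=49, 48·1²=48, difference 1.
(x_2, y_2) = (7·7 + 48·1·1, 7·1 + 1·7) = (97, 14)
(x_3, y_3) = (7·97 + 48·1·14, 7·14 + 1·97) = (1351, 195)

7 1
97 14
1351 195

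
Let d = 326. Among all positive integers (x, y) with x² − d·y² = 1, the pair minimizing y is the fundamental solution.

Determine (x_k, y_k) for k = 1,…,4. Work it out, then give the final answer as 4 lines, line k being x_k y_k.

325 18
211249 11700
137311525 7604982
89252280001 4943226600

√326 = [18; 18,36, …], period ℓ=2 (even) → k=1
i=0: a=18 ⇒ p=18, q=1
i=1: a=18 ⇒ p=325, q=18
→ (325, 18).  Check: 325²=105625, 326·18²=105624, difference 1.
(325+18√326)^2 = 211249 + 11700√326
(325+18√326)^3 = 137311525 + 7604982√326
(325+18√326)^4 = 89252280001 + 4943226600√326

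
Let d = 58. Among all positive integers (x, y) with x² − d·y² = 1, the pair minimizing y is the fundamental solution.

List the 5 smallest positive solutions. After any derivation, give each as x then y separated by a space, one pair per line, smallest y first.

19603 2574
768555217 100916244
30131975818099 3956522259690
1181354243155834177 155119411612489896
46316174427035658925363 6081611647722756602886

[7; 1,1,1,1,1,1,14] for √58; ℓ=7 ⇒ convergent index 13
a_0=7:  p_0=7·1+0=7,  q_0=7·0+1=1
…
a_7=14:  p_7=14·99+61=1447,  q_7=14·13+8=190
…
a_10=1:  p_10=1·2993+1546=4539,  q_10=1·393+203=596
a_11=1:  p_11=1·4539+2993=7532,  q_11=1·596+393=989
a_12=1:  p_12=1·7532+4539=12071,  q_12=1·989+596=1585
a_13=1:  p_13=1·12071+7532=19603,  q_13=1·1585+989=2574
fundamental: x₁=19603, y₁=2574  (since 384277609 − 58·6625476 = 1)
(19603+2574√58)^2 = 768555217 + 100916244√58
(19603+2574√58)^3 = 30131975818099 + 3956522259690√58
(19603+2574√58)^4 = 1181354243155834177 + 155119411612489896√58
(19603+2574√58)^5 = 46316174427035658925363 + 6081611647722756602886√58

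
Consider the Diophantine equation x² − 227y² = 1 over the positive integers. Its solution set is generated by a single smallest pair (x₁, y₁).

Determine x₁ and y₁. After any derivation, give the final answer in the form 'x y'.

[15; 15,30] for √227; ℓ=2 ⇒ convergent index 1
a_0=15:  p_0=15·1+0=15,  q_0=15·0+1=1
a_1=15:  p_1=15·15+1=226,  q_1=15·1+0=15
fundamental: x₁=226, y₁=15  (since 51076 − 227·225 = 1)

226 15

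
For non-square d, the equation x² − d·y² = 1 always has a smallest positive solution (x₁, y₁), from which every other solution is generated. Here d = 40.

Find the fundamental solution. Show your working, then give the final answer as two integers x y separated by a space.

19 3

√40 = [6; 3,12, …], period ℓ=2 (even) → k=1
k=0  a_k=6  p_k/q_k = 6/1
k=1  a_k=3  p_k/q_k = 19/3
fundamental: x₁=19, y₁=3  (since 361 − 40·9 = 1)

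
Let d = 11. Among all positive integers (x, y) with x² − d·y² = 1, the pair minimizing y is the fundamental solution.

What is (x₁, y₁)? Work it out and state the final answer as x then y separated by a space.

10 3

√11 → a₀=3, period (3,6); ℓ=2 even so k=1
a_0=3:  p_0=3·1+0=3,  q_0=3·0+1=1
a_1=3:  p_1=3·3+1=10,  q_1=3·1+0=3
→ (10, 3).  Check: 10²=100, 11·3²=99, difference 1.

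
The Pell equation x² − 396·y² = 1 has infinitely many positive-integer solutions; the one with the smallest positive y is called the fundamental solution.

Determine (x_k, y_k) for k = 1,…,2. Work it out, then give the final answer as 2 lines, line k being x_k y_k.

199 10
79201 3980

√396 = [19; 1,8,1,38, …], period ℓ=4 (even) → k=3
k=0  a_k=19  p_k/q_k = 19/1
…
k=2  a_k=8  p_k/q_k = 179/9
k=3  a_k=1  p_k/q_k = 199/10
fundamental: x₁=199, y₁=10  (since 39601 − 396·100 = 1)
(199+10√396)^2 = 79201 + 3980√396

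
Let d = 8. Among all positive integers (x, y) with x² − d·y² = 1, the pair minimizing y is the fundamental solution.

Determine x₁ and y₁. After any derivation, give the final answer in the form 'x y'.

3 1

[2; 1,4] for √8; ℓ=2 ⇒ convergent index 1
k=0  a_k=2  p_k/q_k = 2/1
k=1  a_k=1  p_k/q_k = 3/1
fundamental: x₁=3, y₁=1  (since 9 − 8·1 = 1)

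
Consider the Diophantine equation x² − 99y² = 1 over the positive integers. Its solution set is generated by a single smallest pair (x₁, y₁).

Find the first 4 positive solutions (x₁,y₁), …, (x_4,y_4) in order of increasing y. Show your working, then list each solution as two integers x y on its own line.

[9; 1,18] for √99; ℓ=2 ⇒ convergent index 1
step 0: (9, 1)  from 9·(1,0) + (0,1)
step 1: (10, 1)  from 1·(9,1) + (1,0)
(x₁, y₁) = (10, 1);  10² − 99·1² = 1 ✓
k=2:  x_2 = 10·10+99·1·1 = 199,  y_2 = 10·1+1·10 = 20
k=3:  x_3 = 10·199+99·1·20 = 3970,  y_3 = 10·20+1·199 = 399
k=4:  x_4 = 10·3970+99·1·399 = 79201,  y_4 = 10·399+1·3970 = 7960

10 1
199 20
3970 399
79201 7960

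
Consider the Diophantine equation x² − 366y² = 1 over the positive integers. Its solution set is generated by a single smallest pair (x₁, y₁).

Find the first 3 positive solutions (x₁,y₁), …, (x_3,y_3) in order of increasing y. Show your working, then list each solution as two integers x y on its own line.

d=366: √d = [19; 7,1,1,1,2,12,2,1,1,1,7,38] (ℓ=12, even), read p_11/q_11
i=0: a=19 ⇒ p=19, q=1
i=1: a=7 ⇒ p=134, q=7
i=2: a=1 ⇒ p=153, q=8
…
i=4: a=1 ⇒ p=440, q=23
i=5: a=2 ⇒ p=1167, q=61
i=6: a=12 ⇒ p=14444, q=755
i=7: a=2 ⇒ p=30055, q=1571
i=8: a=1 ⇒ p=44499, q=2326
i=9: a=1 ⇒ p=74554, q=3897
i=10: a=1 ⇒ p=119053, q=6223
i=11: a=7 ⇒ p=907925, q=47458
→ (907925, 47458).  Check: 907925²=824327805625, 366·47458²=824327805624, difference 1.
(x_2, y_2) = (907925·907925 + 366·47458·47458, 907925·47458 + 47458·907925) = (1648655611249, 86176609300)
(x_3, y_3) = (907925·1648655611249 + 366·47458·86176609300, 907925·86176609300 + 47458·1648655611249) = (2993711291685588725, 156483795997357542)

907925 47458
1648655611249 86176609300
2993711291685588725 156483795997357542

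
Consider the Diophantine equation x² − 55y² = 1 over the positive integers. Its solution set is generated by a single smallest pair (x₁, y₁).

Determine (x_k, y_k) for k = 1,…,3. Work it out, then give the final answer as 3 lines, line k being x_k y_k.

89 12
15841 2136
2819609 380196

[7; 2,2,2,14] for √55; ℓ=4 ⇒ convergent index 3
a_0=7:  p_0=7·1+0=7,  q_0=7·0+1=1
a_1=2:  p_1=2·7+1=15,  q_1=2·1+0=2
a_2=2:  p_2=2·15+7=37,  q_2=2·2+1=5
a_3=2:  p_3=2·37+15=89,  q_3=2·5+2=12
fundamental: x₁=89, y₁=12  (since 7921 − 55·144 = 1)
k=2:  x_2 = 89·89+55·12·12 = 15841,  y_2 = 89·12+12·89 = 2136
k=3:  x_3 = 89·15841+55·12·2136 = 2819609,  y_3 = 89·2136+12·15841 = 380196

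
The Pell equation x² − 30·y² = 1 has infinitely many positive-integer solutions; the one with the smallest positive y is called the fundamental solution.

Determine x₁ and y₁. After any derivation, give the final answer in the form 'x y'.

d=30: √d = [5; 2,10] (ℓ=2, even), read p_1/q_1
i=0: a=5 ⇒ p=5, q=1
i=1: a=2 ⇒ p=11, q=2
(x₁, y₁) = (11, 2);  11² − 30·2² = 1 ✓

11 2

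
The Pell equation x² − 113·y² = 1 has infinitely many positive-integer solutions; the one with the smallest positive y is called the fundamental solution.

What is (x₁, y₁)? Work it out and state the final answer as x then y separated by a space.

1204353 113296

√113 = [10; 1,1,1,2,2,1,1,1,20, …], period ℓ=9 (odd) → k=17
i=0: a=10 ⇒ p=10, q=1
i=1: a=1 ⇒ p=11, q=1
i=2: a=1 ⇒ p=21, q=2
…
i=6: a=1 ⇒ p=287, q=27
…
i=10: a=1 ⇒ p=16785, q=1579
…
i=16: a=1 ⇒ p=758918, q=71393
i=17: a=1 ⇒ p=1204353, q=113296
fundamental: x₁=1204353, y₁=113296  (since 1450466148609 − 113·12835983616 = 1)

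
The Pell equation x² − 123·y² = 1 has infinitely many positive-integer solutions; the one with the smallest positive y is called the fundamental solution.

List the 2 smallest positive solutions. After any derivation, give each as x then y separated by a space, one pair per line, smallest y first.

√123 → a₀=11, period (11,22); ℓ=2 even so k=1
k=0  a_k=11  p_k/q_k = 11/1
k=1  a_k=11  p_k/q_k = 122/11
(x₁, y₁) = (122, 11);  122² − 123·11² = 1 ✓
(122+11√123)^2 = 29767 + 2684√123

122 11
29767 2684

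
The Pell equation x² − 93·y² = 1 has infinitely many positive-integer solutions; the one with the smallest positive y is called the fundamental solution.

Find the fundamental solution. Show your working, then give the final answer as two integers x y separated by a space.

12151 1260

√93 → a₀=9, period (1,1,1,4,6,4,1,1,1,18); ℓ=10 even so k=9
i=0: a=9 ⇒ p=9, q=1
i=1: a=1 ⇒ p=10, q=1
…
i=5: a=6 ⇒ p=839, q=87
…
i=8: a=1 ⇒ p=7821, q=811
i=9: a=1 ⇒ p=12151, q=1260
→ (12151, 1260).  Check: 12151²=147646801, 93·1260²=147646800, difference 1.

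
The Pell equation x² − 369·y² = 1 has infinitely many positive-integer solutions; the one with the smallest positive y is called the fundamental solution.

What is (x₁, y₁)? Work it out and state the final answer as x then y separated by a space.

[19; 4,1,3,2,7,4,7,2,3,1,4,38] for √369; ℓ=12 ⇒ convergent index 11
a_0=19:  p_0=19·1+0=19,  q_0=19·0+1=1
a_1=4:  p_1=4·19+1=77,  q_1=4·1+0=4
a_2=1:  p_2=1·77+19=96,  q_2=1·4+1=5
…
a_4=2:  p_4=2·365+96=826,  q_4=2·19+5=43
…
a_8=2:  p_8=2·184045+25414=393504,  q_8=2·9581+1323=20485
a_9=3:  p_9=3·393504+184045=1364557,  q_9=3·20485+9581=71036
a_10=1:  p_10=1·1364557+393504=1758061,  q_10=1·71036+20485=91521
a_11=4:  p_11=4·1758061+1364557=8396801,  q_11=4·91521+71036=437120
(x₁, y₁) = (8396801, 437120);  8396801² − 369·437120² = 1 ✓

8396801 437120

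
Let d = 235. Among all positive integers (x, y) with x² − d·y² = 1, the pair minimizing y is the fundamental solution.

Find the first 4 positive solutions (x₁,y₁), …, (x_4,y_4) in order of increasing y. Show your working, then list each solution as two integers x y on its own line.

46 3
4231 276
389206 25389
35802721 2335512

d=235: √d = [15; 3,30] (ℓ=2, even), read p_1/q_1
i=0: a=15 ⇒ p=15, q=1
i=1: a=3 ⇒ p=46, q=3
→ (46, 3).  Check: 46²=2116, 235·3²=2115, difference 1.
k=2:  x_2 = 46·46+235·3·3 = 4231,  y_2 = 46·3+3·46 = 276
k=3:  x_3 = 46·4231+235·3·276 = 389206,  y_3 = 46·276+3·4231 = 25389
k=4:  x_4 = 46·389206+235·3·25389 = 35802721,  y_4 = 46·25389+3·389206 = 2335512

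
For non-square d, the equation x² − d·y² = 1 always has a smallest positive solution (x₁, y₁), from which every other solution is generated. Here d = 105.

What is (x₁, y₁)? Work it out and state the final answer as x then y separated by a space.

41 4

√105 = [10; 4,20, …], period ℓ=2 (even) → k=1
step 0: (10, 1)  from 10·(1,0) + (0,1)
step 1: (41, 4)  from 4·(10,1) + (1,0)
fundamental: x₁=41, y₁=4  (since 1681 − 105·16 = 1)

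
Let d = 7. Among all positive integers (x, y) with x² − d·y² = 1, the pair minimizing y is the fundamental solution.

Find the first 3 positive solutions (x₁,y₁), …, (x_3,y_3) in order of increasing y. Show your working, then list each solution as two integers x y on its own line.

√7 → a₀=2, period (1,1,1,4); ℓ=4 even so k=3
i=0: a=2 ⇒ p=2, q=1
i=1: a=1 ⇒ p=3, q=1
i=2: a=1 ⇒ p=5, q=2
i=3: a=1 ⇒ p=8, q=3
→ (8, 3).  Check: 8²=64, 7·3²=63, difference 1.
n=2: (8,3)∘(8,3) = (8·8+7·3·3, 8·3+3·8) = (127,48)
n=3: (127,48)∘(8,3) = (8·127+7·3·48, 8·48+3·127) = (2024,765)

8 3
127 48
2024 765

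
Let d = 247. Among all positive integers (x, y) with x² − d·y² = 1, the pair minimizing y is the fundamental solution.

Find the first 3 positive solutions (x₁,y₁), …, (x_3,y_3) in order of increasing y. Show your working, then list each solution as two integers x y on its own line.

85292 5427
14549450527 925759368
2481903468612476 157919736025485

√247 = [15; 1,2,1,1,9,1,9,1,1,2,1,30, …], period ℓ=12 (even) → k=11
k=0  a_k=15  p_k/q_k = 15/1
…
k=5  a_k=9  p_k/q_k = 1053/67
…
k=8  a_k=1  p_k/q_k = 12683/807
k=9  a_k=1  p_k/q_k = 24203/1540
k=10  a_k=2  p_k/q_k = 61089/3887
k=11  a_k=1  p_k/q_k = 85292/5427
→ (85292, 5427).  Check: 85292²=7274725264, 247·5427²=7274725263, difference 1.
(85292+5427√247)^2 = 14549450527 + 925759368√247
(85292+5427√247)^3 = 2481903468612476 + 157919736025485√247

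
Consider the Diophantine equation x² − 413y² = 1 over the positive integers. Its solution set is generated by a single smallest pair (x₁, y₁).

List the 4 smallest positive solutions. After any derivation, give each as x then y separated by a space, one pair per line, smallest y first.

d=413: √d = [20; 3,9,1,4,1,9,3,40] (ℓ=8, even), read p_7/q_7
i=0: a=20 ⇒ p=20, q=1
i=1: a=3 ⇒ p=61, q=3
…
i=3: a=1 ⇒ p=630, q=31
…
i=5: a=1 ⇒ p=3719, q=183
i=6: a=9 ⇒ p=36560, q=1799
i=7: a=3 ⇒ p=113399, q=5580
(x₁, y₁) = (113399, 5580);  113399² − 413·5580² = 1 ✓
n=2: (113399,5580)∘(113399,5580) = (113399·113399+413·5580·5580, 113399·5580+5580·113399) = (25718666401,1265532840)
n=3: (25718666401,1265532840)∘(113399,5580) = (113399·25718666401+413·5580·1265532840, 113399·1265532840+5580·25718666401) = (5832942102300599,287020317040740)
n=4: (5832942102300599,287020317040740)∘(113399,5580) = (113399·5832942102300599+413·5580·287020317040740, 113399·287020317040740+5580·5832942102300599) = (1322899602891852585601,65095633862940217680)

113399 5580
25718666401 1265532840
5832942102300599 287020317040740
1322899602891852585601 65095633862940217680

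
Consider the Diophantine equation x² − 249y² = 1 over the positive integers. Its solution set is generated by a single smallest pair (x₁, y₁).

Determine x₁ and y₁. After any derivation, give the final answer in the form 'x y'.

√249 → a₀=15, period (1,3,1,1,5,…,3,1,30); ℓ=16 even so k=15
a_0=15:  p_0=15·1+0=15,  q_0=15·0+1=1
a_1=1:  p_1=1·15+1=16,  q_1=1·1+0=1
a_2=3:  p_2=3·16+15=63,  q_2=3·1+1=4
a_3=1:  p_3=1·63+16=79,  q_3=1·4+1=5
…
a_5=5:  p_5=5·142+79=789,  q_5=5·9+5=50
a_6=1:  p_6=1·789+142=931,  q_6=1·50+9=59
a_7=3:  p_7=3·931+789=3582,  q_7=3·59+50=227
…
a_10=1:  p_10=1·113835+36751=150586,  q_10=1·7214+2329=9543
a_11=5:  p_11=5·150586+113835=866765,  q_11=5·9543+7214=54929
a_12=1:  p_12=1·866765+150586=1017351,  q_12=1·54929+9543=64472
a_13=1:  p_13=1·1017351+866765=1884116,  q_13=1·64472+54929=119401
a_14=3:  p_14=3·1884116+1017351=6669699,  q_14=3·119401+64472=422675
a_15=1:  p_15=1·6669699+1884116=8553815,  q_15=1·422675+119401=542076
→ (8553815, 542076).  Check: 8553815²=73167751054225, 249·542076²=73167751054224, difference 1.

8553815 542076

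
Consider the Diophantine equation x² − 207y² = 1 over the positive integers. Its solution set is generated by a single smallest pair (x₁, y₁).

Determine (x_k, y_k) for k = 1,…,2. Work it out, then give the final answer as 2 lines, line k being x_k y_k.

√207 → a₀=14, period (2,1,1,2,1,1,2,28); ℓ=8 even so k=7
step 0: (14, 1)  from 14·(1,0) + (0,1)
…
step 5: (259, 18)  from 1·(187,13) + (72,5)
step 6: (446, 31)  from 1·(259,18) + (187,13)
step 7: (1151, 80)  from 2·(446,31) + (259,18)
fundamental: x₁=1151, y₁=80  (since 1324801 − 207·6400 = 1)
(x_2, y_2) = (1151·1151 + 207·80·80, 1151·80 + 80·1151) = (2649601, 184160)

1151 80
2649601 184160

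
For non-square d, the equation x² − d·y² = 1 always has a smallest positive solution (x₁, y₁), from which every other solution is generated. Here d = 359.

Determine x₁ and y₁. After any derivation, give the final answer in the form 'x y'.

√359 = [18; 1,17,1,36, …], period ℓ=4 (even) → k=3
a_0=18:  p_0=18·1+0=18,  q_0=18·0+1=1
…
a_2=17:  p_2=17·19+18=341,  q_2=17·1+1=18
a_3=1:  p_3=1·341+19=360,  q_3=1·18+1=19
(x₁, y₁) = (360, 19);  360² − 359·19² = 1 ✓

360 19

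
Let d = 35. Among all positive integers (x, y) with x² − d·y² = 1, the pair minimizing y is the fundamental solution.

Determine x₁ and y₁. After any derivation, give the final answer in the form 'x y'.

d=35: √d = [5; 1,10] (ℓ=2, even), read p_1/q_1
step 0: (5, 1)  from 5·(1,0) + (0,1)
step 1: (6, 1)  from 1·(5,1) + (1,0)
fundamental: x₁=6, y₁=1  (since 36 − 35·1 = 1)

6 1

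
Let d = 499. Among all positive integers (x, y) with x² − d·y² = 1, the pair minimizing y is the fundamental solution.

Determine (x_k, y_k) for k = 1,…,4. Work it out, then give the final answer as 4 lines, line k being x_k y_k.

4490 201
40320199 1804980
362075382530 16208720199
3251436894799201 145554305582040

√499 → a₀=22, period (2,1,21,1,2,44); ℓ=6 even so k=5
k=0  a_k=22  p_k/q_k = 22/1
…
k=2  a_k=1  p_k/q_k = 67/3
…
k=4  a_k=1  p_k/q_k = 1519/68
k=5  a_k=2  p_k/q_k = 4490/201
→ (4490, 201).  Check: 4490²=20160100, 499·201²=20160099, difference 1.
k=2:  x_2 = 4490·4490+499·201·201 = 40320199,  y_2 = 4490·201+201·4490 = 1804980
k=3:  x_3 = 4490·40320199+499·201·1804980 = 362075382530,  y_3 = 4490·1804980+201·40320199 = 16208720199
k=4:  x_4 = 4490·362075382530+499·201·16208720199 = 3251436894799201,  y_4 = 4490·16208720199+201·362075382530 = 145554305582040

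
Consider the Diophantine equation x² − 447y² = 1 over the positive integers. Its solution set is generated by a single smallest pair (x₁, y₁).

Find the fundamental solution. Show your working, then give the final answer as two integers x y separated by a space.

√447 → a₀=21, period (7,42); ℓ=2 even so k=1
i=0: a=21 ⇒ p=21, q=1
i=1: a=7 ⇒ p=148, q=7
fundamental: x₁=148, y₁=7  (since 21904 − 447·49 = 1)

148 7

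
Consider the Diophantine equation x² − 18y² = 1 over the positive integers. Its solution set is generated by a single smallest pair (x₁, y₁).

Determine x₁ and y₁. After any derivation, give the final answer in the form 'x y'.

17 4

√18 = [4; 4,8, …], period ℓ=2 (even) → k=1
a_0=4:  p_0=4·1+0=4,  q_0=4·0+1=1
a_1=4:  p_1=4·4+1=17,  q_1=4·1+0=4
(x₁, y₁) = (17, 4);  17² − 18·4² = 1 ✓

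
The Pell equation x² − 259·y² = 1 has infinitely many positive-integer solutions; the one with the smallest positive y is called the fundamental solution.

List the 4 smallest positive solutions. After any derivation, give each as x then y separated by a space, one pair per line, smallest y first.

847225 52644
1435580401249 89202625800
2432519210895520825 151149389286757356
4121782176900479681520001 256115082676856799248400

[16; 10,1,2,3,4,3,2,1,10,32] for √259; ℓ=10 ⇒ convergent index 9
k=0  a_k=16  p_k/q_k = 16/1
k=1  a_k=10  p_k/q_k = 161/10
…
k=3  a_k=2  p_k/q_k = 515/32
…
k=5  a_k=4  p_k/q_k = 7403/460
…
k=7  a_k=2  p_k/q_k = 55265/3434
k=8  a_k=1  p_k/q_k = 79196/4921
k=9  a_k=10  p_k/q_k = 847225/52644
fundamental: x₁=847225, y₁=52644  (since 717790200625 − 259·2771390736 = 1)
(x_2, y_2) = (847225·847225 + 259·52644·52644, 847225·52644 + 52644·847225) = (1435580401249, 89202625800)
(x_3, y_3) = (847225·1435580401249 + 259·52644·89202625800, 847225·89202625800 + 52644·1435580401249) = (2432519210895520825, 151149389286757356)
(x_4, y_4) = (847225·2432519210895520825 + 259·52644·151149389286757356, 847225·151149389286757356 + 52644·2432519210895520825) = (4121782176900479681520001, 256115082676856799248400)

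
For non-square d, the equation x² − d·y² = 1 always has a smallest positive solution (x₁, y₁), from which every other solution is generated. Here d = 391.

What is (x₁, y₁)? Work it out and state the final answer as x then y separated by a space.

7338680 371133

[19; 1,3,2,2,1,…,3,1,38] for √391; ℓ=16 ⇒ convergent index 15
step 0: (19, 1)  from 19·(1,0) + (0,1)
step 1: (20, 1)  from 1·(19,1) + (1,0)
…
step 6: (1048, 53)  from 1·(613,31) + (435,22)
step 7: (2709, 137)  from 2·(1048,53) + (613,31)
step 8: (52519, 2656)  from 19·(2709,137) + (1048,53)
step 9: (107747, 5449)  from 2·(52519,2656) + (2709,137)
step 10: (160266, 8105)  from 1·(107747,5449) + (52519,2656)
…
step 12: (696292, 35213)  from 2·(268013,13554) + (160266,8105)
…
step 14: (5678083, 287153)  from 3·(1660597,83980) + (696292,35213)
step 15: (7338680, 371133)  from 1·(5678083,287153) + (1660597,83980)
fundamental: x₁=7338680, y₁=371133  (since 53856224142400 − 391·137739703689 = 1)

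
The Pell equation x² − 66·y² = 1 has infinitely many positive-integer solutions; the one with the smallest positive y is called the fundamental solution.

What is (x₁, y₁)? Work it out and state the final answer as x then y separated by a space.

65 8

√66 = [8; 8,16, …], period ℓ=2 (even) → k=1
k=0  a_k=8  p_k/q_k = 8/1
k=1  a_k=8  p_k/q_k = 65/8
fundamental: x₁=65, y₁=8  (since 4225 − 66·64 = 1)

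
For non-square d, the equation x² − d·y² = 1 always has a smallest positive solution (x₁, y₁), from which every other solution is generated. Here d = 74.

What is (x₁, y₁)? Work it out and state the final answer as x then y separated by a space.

d=74: √d = [8; 1,1,1,1,16] (ℓ=5, odd), read p_9/q_9
step 0: (8, 1)  from 8·(1,0) + (0,1)
…
step 2: (17, 2)  from 1·(9,1) + (8,1)
…
step 7: (1471, 171)  from 1·(757,88) + (714,83)
step 8: (2228, 259)  from 1·(1471,171) + (757,88)
step 9: (3699, 430)  from 1·(2228,259) + (1471,171)
→ (3699, 430).  Check: 3699²=13682601, 74·430²=13682600, difference 1.

3699 430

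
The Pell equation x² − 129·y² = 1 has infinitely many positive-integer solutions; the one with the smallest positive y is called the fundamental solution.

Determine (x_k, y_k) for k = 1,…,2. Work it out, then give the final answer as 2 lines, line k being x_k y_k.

d=129: √d = [11; 2,1,3,1,6,1,3,1,2,22] (ℓ=10, even), read p_9/q_9
k=0  a_k=11  p_k/q_k = 11/1
…
k=7  a_k=3  p_k/q_k = 4793/422
k=8  a_k=1  p_k/q_k = 6031/531
k=9  a_k=2  p_k/q_k = 16855/1484
→ (16855, 1484).  Check: 16855²=284091025, 129·1484²=284091024, difference 1.
n=2: (16855,1484)∘(16855,1484) = (16855·16855+129·1484·1484, 16855·1484+1484·16855) = (568182049,50025640)

16855 1484
568182049 50025640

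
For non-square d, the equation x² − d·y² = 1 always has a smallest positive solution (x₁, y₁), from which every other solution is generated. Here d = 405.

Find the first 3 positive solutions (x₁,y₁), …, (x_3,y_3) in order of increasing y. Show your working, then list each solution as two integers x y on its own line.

√405 → a₀=20, period (8,40); ℓ=2 even so k=1
a_0=20:  p_0=20·1+0=20,  q_0=20·0+1=1
a_1=8:  p_1=8·20+1=161,  q_1=8·1+0=8
fundamental: x₁=161, y₁=8  (since 25921 − 405·64 = 1)
(161+8√405)^2 = 51841 + 2576√405
(161+8√405)^3 = 16692641 + 829464√405

161 8
51841 2576
16692641 829464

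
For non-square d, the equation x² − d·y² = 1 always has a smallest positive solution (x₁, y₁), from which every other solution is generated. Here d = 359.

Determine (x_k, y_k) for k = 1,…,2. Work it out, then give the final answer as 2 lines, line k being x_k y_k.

[18; 1,17,1,36] for √359; ℓ=4 ⇒ convergent index 3
a_0=18:  p_0=18·1+0=18,  q_0=18·0+1=1
…
a_2=17:  p_2=17·19+18=341,  q_2=17·1+1=18
a_3=1:  p_3=1·341+19=360,  q_3=1·18+1=19
fundamental: x₁=360, y₁=19  (since 129600 − 359·361 = 1)
k=2:  x_2 = 360·360+359·19·19 = 259199,  y_2 = 360·19+19·360 = 13680

360 19
259199 13680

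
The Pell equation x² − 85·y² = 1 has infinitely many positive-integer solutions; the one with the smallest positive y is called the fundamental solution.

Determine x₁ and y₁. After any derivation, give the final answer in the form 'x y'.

[9; 4,1,1,4,18] for √85; ℓ=5 ⇒ convergent index 9
step 0: (9, 1)  from 9·(1,0) + (0,1)
…
step 3: (83, 9)  from 1·(46,5) + (37,4)
…
step 7: (34813, 3776)  from 1·(27926,3029) + (6887,747)
step 8: (62739, 6805)  from 1·(34813,3776) + (27926,3029)
step 9: (285769, 30996)  from 4·(62739,6805) + (34813,3776)
(x₁, y₁) = (285769, 30996);  285769² − 85·30996² = 1 ✓

285769 30996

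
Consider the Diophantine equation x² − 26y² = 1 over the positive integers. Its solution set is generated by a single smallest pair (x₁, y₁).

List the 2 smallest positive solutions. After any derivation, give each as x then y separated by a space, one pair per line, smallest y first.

√26 → a₀=5, period (10); ℓ=1 odd so k=1
a_0=5:  p_0=5·1+0=5,  q_0=5·0+1=1
a_1=10:  p_1=10·5+1=51,  q_1=10·1+0=10
(x₁, y₁) = (51, 10);  51² − 26·10² = 1 ✓
k=2:  x_2 = 51·51+26·10·10 = 5201,  y_2 = 51·10+10·51 = 1020

51 10
5201 1020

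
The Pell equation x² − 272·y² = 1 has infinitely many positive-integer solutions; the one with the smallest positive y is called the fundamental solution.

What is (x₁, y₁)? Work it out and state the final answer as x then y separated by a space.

√272 → a₀=16, period (2,32); ℓ=2 even so k=1
i=0: a=16 ⇒ p=16, q=1
i=1: a=2 ⇒ p=33, q=2
(x₁, y₁) = (33, 2);  33² − 272·2² = 1 ✓

33 2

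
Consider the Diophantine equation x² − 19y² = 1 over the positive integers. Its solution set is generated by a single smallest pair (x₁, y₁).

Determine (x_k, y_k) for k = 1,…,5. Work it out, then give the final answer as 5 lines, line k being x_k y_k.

170 39
57799 13260
19651490 4508361
6681448801 1532829480
2271672940850 521157514839

[4; 2,1,3,1,2,8] for √19; ℓ=6 ⇒ convergent index 5
a_0=4:  p_0=4·1+0=4,  q_0=4·0+1=1
a_1=2:  p_1=2·4+1=9,  q_1=2·1+0=2
…
a_3=3:  p_3=3·13+9=48,  q_3=3·3+2=11
a_4=1:  p_4=1·48+13=61,  q_4=1·11+3=14
a_5=2:  p_5=2·61+48=170,  q_5=2·14+11=39
(x₁, y₁) = (170, 39);  170² − 19·39² = 1 ✓
n=2: (170,39)∘(170,39) = (170·170+19·39·39, 170·39+39·170) = (57799,13260)
n=3: (57799,13260)∘(170,39) = (170·57799+19·39·13260, 170·13260+39·57799) = (19651490,4508361)
n=4: (19651490,4508361)∘(170,39) = (170·19651490+19·39·4508361, 170·4508361+39·19651490) = (6681448801,1532829480)
n=5: (6681448801,1532829480)∘(170,39) = (170·6681448801+19·39·1532829480, 170·1532829480+39·6681448801) = (2271672940850,521157514839)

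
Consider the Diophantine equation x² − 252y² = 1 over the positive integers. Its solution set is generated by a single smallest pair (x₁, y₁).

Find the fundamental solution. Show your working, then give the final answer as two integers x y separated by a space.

127 8

√252 = [15; 1,6,1,30, …], period ℓ=4 (even) → k=3
a_0=15:  p_0=15·1+0=15,  q_0=15·0+1=1
…
a_2=6:  p_2=6·16+15=111,  q_2=6·1+1=7
a_3=1:  p_3=1·111+16=127,  q_3=1·7+1=8
(x₁, y₁) = (127, 8);  127² − 252·8² = 1 ✓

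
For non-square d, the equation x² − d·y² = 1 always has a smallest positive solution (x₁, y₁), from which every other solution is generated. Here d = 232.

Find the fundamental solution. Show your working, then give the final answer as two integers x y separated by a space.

√232 → a₀=15, period (4,3,7,3,4,30); ℓ=6 even so k=5
step 0: (15, 1)  from 15·(1,0) + (0,1)
…
step 4: (4539, 298)  from 3·(1447,95) + (198,13)
step 5: (19603, 1287)  from 4·(4539,298) + (1447,95)
(x₁, y₁) = (19603, 1287);  19603² − 232·1287² = 1 ✓

19603 1287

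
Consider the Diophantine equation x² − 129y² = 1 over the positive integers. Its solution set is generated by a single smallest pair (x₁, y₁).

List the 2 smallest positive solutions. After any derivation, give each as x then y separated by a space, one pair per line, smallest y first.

√129 = [11; 2,1,3,1,6,1,3,1,2,22, …], period ℓ=10 (even) → k=9
k=0  a_k=11  p_k/q_k = 11/1
k=1  a_k=2  p_k/q_k = 23/2
k=2  a_k=1  p_k/q_k = 34/3
k=3  a_k=3  p_k/q_k = 125/11
…
k=7  a_k=3  p_k/q_k = 4793/422
k=8  a_k=1  p_k/q_k = 6031/531
k=9  a_k=2  p_k/q_k = 16855/1484
→ (16855, 1484).  Check: 16855²=284091025, 129·1484²=284091024, difference 1.
k=2:  x_2 = 16855·16855+129·1484·1484 = 568182049,  y_2 = 16855·1484+1484·16855 = 50025640

16855 1484
568182049 50025640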